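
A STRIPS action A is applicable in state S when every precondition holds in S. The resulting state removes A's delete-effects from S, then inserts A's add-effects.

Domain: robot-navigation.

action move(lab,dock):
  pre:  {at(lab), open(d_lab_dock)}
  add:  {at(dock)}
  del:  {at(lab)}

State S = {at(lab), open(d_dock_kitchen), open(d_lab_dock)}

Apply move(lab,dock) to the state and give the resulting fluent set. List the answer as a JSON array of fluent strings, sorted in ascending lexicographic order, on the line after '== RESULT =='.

Compute (S \ del) ∪ add:
  pre ⊆ S: {at(lab), open(d_lab_dock)} ⊆ S  — applicable
  S \ del = {open(d_dock_kitchen), open(d_lab_dock)}
  ∪ add   = {at(dock), open(d_dock_kitchen), open(d_lab_dock)}

== RESULT ==
["at(dock)", "open(d_dock_kitchen)", "open(d_lab_dock)"]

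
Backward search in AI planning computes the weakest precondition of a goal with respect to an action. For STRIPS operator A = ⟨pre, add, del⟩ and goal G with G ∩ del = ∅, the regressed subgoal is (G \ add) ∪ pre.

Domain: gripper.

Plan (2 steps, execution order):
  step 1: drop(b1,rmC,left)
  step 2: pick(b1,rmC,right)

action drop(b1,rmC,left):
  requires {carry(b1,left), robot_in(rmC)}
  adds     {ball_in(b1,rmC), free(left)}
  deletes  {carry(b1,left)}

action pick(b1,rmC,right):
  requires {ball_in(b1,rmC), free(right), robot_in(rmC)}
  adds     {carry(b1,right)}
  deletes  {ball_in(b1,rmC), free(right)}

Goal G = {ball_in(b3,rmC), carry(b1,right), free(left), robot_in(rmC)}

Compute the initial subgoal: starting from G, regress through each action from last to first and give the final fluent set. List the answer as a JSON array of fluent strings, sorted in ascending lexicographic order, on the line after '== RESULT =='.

Regress step by step:
  through step 2 (pick(b1,rmC,right)): drop {carry(b1,right)}, keep {ball_in(b3,rmC), free(left), robot_in(rmC)}, require {ball_in(b1,rmC), free(right), robot_in(rmC)}
    → {ball_in(b1,rmC), ball_in(b3,rmC), free(left), free(right), robot_in(rmC)}
  through step 1 (drop(b1,rmC,left)): drop {ball_in(b1,rmC), free(left)}, keep {ball_in(b3,rmC), free(right), robot_in(rmC)}, require {carry(b1,left), robot_in(rmC)}
    → {ball_in(b3,rmC), carry(b1,left), free(right), robot_in(rmC)}

== RESULT ==
["ball_in(b3,rmC)", "carry(b1,left)", "free(right)", "robot_in(rmC)"]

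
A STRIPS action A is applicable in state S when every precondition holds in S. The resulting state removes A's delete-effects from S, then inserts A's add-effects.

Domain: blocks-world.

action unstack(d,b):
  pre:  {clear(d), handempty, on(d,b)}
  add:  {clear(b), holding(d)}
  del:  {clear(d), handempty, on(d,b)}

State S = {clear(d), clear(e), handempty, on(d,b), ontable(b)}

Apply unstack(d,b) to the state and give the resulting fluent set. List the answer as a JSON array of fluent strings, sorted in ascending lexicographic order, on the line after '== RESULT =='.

Progress:
  pre ⊆ S: {clear(d), handempty, on(d,b)} ⊆ S  — applicable
  S \ del = {clear(e), ontable(b)}
  ∪ add   = {clear(b), clear(e), holding(d), ontable(b)}

== RESULT ==
["clear(b)", "clear(e)", "holding(d)", "ontable(b)"]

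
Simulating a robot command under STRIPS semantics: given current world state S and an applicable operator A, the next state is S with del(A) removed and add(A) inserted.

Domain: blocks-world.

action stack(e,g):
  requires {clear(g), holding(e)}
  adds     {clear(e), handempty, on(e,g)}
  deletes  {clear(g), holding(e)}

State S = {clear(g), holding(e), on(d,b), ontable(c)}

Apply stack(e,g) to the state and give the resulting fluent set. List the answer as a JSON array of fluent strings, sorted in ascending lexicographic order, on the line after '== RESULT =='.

Compute (S \ del) ∪ add:
  pre ⊆ S: {clear(g), holding(e)} ⊆ S  — applicable
  S \ del = {on(d,b), ontable(c)}
  ∪ add   = {clear(e), handempty, on(d,b), on(e,g), ontable(c)}

== RESULT ==
["clear(e)", "handempty", "on(d,b)", "on(e,g)", "ontable(c)"]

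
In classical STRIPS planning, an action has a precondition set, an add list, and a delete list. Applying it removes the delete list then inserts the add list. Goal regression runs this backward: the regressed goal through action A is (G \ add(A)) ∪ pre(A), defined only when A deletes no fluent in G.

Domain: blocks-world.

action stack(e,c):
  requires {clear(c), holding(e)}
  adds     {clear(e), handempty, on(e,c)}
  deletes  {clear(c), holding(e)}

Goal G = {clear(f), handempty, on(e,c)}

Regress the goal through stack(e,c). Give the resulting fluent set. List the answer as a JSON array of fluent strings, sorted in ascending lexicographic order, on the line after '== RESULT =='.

Regress:
  G ∩ del = {}  (empty — regression defined)
  G \ add = {clear(f), handempty, on(e,c)} \ {clear(e), handempty, on(e,c)} = {clear(f)}
  ∪ pre   = {clear(f)} ∪ {clear(c), holding(e)}
          = {clear(c), clear(f), holding(e)}

== RESULT ==
["clear(c)", "clear(f)", "holding(e)"]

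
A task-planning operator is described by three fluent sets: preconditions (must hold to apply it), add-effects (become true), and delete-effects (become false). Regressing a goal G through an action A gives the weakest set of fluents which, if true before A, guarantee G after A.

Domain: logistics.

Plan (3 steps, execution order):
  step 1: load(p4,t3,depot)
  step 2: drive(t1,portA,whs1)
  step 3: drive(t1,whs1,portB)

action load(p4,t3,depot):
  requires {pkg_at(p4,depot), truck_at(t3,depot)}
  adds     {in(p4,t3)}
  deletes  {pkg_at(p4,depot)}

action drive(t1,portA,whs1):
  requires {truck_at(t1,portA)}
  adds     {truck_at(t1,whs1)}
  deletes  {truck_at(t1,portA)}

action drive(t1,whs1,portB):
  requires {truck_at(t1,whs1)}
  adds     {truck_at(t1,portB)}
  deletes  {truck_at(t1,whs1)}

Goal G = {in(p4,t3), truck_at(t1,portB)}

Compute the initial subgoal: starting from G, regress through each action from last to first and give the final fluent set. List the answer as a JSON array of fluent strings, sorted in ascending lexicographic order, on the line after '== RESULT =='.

Work backward from the goal:
  through step 3 (drive(t1,whs1,portB)): drop {truck_at(t1,portB)}, keep {in(p4,t3)}, require {truck_at(t1,whs1)}
    → {in(p4,t3), truck_at(t1,whs1)}
  through step 2 (drive(t1,portA,whs1)): drop {truck_at(t1,whs1)}, keep {in(p4,t3)}, require {truck_at(t1,portA)}
    → {in(p4,t3), truck_at(t1,portA)}
  through step 1 (load(p4,t3,depot)): drop {in(p4,t3)}, keep {truck_at(t1,portA)}, require {pkg_at(p4,depot), truck_at(t3,depot)}
    → {pkg_at(p4,depot), truck_at(t1,portA), truck_at(t3,depot)}

== RESULT ==
["pkg_at(p4,depot)", "truck_at(t1,portA)", "truck_at(t3,depot)"]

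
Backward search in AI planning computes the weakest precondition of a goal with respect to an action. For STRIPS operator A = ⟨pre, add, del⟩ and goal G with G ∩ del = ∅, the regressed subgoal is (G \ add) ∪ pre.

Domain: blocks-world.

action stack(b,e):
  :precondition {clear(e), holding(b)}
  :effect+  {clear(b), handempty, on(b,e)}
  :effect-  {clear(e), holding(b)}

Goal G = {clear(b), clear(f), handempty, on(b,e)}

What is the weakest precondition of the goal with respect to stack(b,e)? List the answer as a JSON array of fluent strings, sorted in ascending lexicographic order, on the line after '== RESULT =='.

Regress:
  G ∩ del = {}  (empty — regression defined)
  G \ add = {clear(b), clear(f), handempty, on(b,e)} \ {clear(b), handempty, on(b,e)} = {clear(f)}
  ∪ pre   = {clear(f)} ∪ {clear(e), holding(b)}
          = {clear(e), clear(f), holding(b)}

== RESULT ==
["clear(e)", "clear(f)", "holding(b)"]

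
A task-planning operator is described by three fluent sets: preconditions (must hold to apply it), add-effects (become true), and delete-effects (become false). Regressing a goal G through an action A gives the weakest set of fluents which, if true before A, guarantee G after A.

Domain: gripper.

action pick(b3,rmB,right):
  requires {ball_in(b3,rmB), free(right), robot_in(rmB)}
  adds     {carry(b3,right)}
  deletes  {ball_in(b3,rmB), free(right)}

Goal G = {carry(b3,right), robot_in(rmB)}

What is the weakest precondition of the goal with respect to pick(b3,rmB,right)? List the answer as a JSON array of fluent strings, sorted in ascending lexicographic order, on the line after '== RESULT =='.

Compute (G \ add) ∪ pre:
  G ∩ del = {}  (empty — regression defined)
  G \ add = {carry(b3,right), robot_in(rmB)} \ {carry(b3,right)} = {robot_in(rmB)}
  ∪ pre   = {robot_in(rmB)} ∪ {ball_in(b3,rmB), free(right), robot_in(rmB)}
          = {ball_in(b3,rmB), free(right), robot_in(rmB)}

== RESULT ==
["ball_in(b3,rmB)", "free(right)", "robot_in(rmB)"]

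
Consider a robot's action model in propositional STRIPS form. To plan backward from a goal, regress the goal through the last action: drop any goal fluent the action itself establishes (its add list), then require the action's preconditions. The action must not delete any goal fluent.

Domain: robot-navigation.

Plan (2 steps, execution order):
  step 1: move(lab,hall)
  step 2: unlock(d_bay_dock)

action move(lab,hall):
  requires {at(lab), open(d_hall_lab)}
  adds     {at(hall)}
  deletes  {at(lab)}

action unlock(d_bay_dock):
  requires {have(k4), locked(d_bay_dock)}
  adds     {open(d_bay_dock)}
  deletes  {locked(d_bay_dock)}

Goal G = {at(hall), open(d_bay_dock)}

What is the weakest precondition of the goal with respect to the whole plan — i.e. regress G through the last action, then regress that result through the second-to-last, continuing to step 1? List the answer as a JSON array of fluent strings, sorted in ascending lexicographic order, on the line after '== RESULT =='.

Work backward from the goal:
  through step 2 (unlock(d_bay_dock)): drop {open(d_bay_dock)}, keep {at(hall)}, require {have(k4), locked(d_bay_dock)}
    → {at(hall), have(k4), locked(d_bay_dock)}
  through step 1 (move(lab,hall)): drop {at(hall)}, keep {have(k4), locked(d_bay_dock)}, require {at(lab), open(d_hall_lab)}
    → {at(lab), have(k4), locked(d_bay_dock), open(d_hall_lab)}

== RESULT ==
["at(lab)", "have(k4)", "locked(d_bay_dock)", "open(d_hall_lab)"]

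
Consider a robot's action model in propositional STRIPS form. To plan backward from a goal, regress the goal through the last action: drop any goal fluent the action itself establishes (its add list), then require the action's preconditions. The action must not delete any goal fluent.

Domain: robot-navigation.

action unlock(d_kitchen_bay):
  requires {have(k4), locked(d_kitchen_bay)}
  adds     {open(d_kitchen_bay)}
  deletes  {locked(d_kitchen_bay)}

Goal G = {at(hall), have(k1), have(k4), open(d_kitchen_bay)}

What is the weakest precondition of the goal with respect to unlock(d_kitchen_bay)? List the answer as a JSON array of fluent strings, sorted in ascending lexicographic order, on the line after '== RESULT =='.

Regress:
  G ∩ del = {}  (empty — regression defined)
  G \ add = {at(hall), have(k1), have(k4), open(d_kitchen_bay)} \ {open(d_kitchen_bay)} = {at(hall), have(k1), have(k4)}
  ∪ pre   = {at(hall), have(k1), have(k4)} ∪ {have(k4), locked(d_kitchen_bay)}
          = {at(hall), have(k1), have(k4), locked(d_kitchen_bay)}

== RESULT ==
["at(hall)", "have(k1)", "have(k4)", "locked(d_kitchen_bay)"]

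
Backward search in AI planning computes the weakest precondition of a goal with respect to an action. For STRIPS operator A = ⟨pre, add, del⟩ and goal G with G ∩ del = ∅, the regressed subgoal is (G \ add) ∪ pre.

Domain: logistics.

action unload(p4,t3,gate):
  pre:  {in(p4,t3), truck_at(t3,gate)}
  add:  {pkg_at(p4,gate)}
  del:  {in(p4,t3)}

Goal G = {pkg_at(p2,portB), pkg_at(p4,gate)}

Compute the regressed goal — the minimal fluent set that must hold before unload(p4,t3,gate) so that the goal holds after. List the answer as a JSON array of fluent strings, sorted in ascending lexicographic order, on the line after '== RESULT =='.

Regress:
  G ∩ del = {}  (empty — regression defined)
  G \ add = {pkg_at(p2,portB), pkg_at(p4,gate)} \ {pkg_at(p4,gate)} = {pkg_at(p2,portB)}
  ∪ pre   = {pkg_at(p2,portB)} ∪ {in(p4,t3), truck_at(t3,gate)}
          = {in(p4,t3), pkg_at(p2,portB), truck_at(t3,gate)}

== RESULT ==
["in(p4,t3)", "pkg_at(p2,portB)", "truck_at(t3,gate)"]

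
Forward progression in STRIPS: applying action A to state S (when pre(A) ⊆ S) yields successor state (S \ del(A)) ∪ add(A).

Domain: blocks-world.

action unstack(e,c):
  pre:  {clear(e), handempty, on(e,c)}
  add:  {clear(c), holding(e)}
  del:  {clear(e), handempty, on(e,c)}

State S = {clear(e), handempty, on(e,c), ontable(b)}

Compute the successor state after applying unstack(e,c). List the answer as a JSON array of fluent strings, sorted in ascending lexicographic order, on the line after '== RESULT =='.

Progress:
  pre ⊆ S: {clear(e), handempty, on(e,c)} ⊆ S  — applicable
  S \ del = {ontable(b)}
  ∪ add   = {clear(c), holding(e), ontable(b)}

== RESULT ==
["clear(c)", "holding(e)", "ontable(b)"]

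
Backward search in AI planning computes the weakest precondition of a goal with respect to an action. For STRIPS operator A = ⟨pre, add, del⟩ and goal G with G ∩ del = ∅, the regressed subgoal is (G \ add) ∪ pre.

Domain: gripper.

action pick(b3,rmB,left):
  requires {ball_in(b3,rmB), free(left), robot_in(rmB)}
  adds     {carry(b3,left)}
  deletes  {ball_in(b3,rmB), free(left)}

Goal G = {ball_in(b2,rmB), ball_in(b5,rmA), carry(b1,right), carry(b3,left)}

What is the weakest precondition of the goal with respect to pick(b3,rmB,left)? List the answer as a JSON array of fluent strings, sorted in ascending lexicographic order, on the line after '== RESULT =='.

Compute (G \ add) ∪ pre:
  G ∩ del = {}  (empty — regression defined)
  G \ add = {ball_in(b2,rmB), ball_in(b5,rmA), carry(b1,right), carry(b3,left)} \ {carry(b3,left)} = {ball_in(b2,rmB), ball_in(b5,rmA), carry(b1,right)}
  ∪ pre   = {ball_in(b2,rmB), ball_in(b5,rmA), carry(b1,right)} ∪ {ball_in(b3,rmB), free(left), robot_in(rmB)}
          = {ball_in(b2,rmB), ball_in(b3,rmB), ball_in(b5,rmA), carry(b1,right), free(left), robot_in(rmB)}

== RESULT ==
["ball_in(b2,rmB)", "ball_in(b3,rmB)", "ball_in(b5,rmA)", "carry(b1,right)", "free(left)", "robot_in(rmB)"]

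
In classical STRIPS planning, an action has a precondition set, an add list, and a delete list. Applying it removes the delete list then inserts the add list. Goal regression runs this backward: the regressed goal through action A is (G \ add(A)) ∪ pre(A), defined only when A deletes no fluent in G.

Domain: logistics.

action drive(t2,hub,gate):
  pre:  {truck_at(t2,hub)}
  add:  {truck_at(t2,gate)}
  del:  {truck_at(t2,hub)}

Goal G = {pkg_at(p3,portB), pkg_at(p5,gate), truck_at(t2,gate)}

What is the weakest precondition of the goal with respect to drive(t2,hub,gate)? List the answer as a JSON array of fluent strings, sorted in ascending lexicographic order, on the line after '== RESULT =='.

Regress:
  G ∩ del = {}  (empty — regression defined)
  G \ add = {pkg_at(p3,portB), pkg_at(p5,gate), truck_at(t2,gate)} \ {truck_at(t2,gate)} = {pkg_at(p3,portB), pkg_at(p5,gate)}
  ∪ pre   = {pkg_at(p3,portB), pkg_at(p5,gate)} ∪ {truck_at(t2,hub)}
          = {pkg_at(p3,portB), pkg_at(p5,gate), truck_at(t2,hub)}

== RESULT ==
["pkg_at(p3,portB)", "pkg_at(p5,gate)", "truck_at(t2,hub)"]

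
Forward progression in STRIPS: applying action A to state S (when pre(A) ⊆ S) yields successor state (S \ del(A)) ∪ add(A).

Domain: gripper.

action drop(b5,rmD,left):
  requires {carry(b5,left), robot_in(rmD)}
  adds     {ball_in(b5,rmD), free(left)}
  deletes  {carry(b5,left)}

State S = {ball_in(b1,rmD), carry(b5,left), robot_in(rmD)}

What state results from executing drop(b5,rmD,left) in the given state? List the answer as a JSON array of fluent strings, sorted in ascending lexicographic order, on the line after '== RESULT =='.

Compute (S \ del) ∪ add:
  pre ⊆ S: {carry(b5,left), robot_in(rmD)} ⊆ S  — applicable
  S \ del = {ball_in(b1,rmD), robot_in(rmD)}
  ∪ add   = {ball_in(b1,rmD), ball_in(b5,rmD), free(left), robot_in(rmD)}

== RESULT ==
["ball_in(b1,rmD)", "ball_in(b5,rmD)", "free(left)", "robot_in(rmD)"]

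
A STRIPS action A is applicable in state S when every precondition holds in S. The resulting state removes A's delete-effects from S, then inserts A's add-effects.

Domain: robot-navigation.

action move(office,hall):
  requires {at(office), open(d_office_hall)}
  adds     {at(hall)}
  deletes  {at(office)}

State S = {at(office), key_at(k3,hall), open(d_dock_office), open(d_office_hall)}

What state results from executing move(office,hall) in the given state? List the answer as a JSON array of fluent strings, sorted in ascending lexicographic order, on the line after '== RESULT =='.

Progress:
  pre ⊆ S: {at(office), open(d_office_hall)} ⊆ S  — applicable
  S \ del = {key_at(k3,hall), open(d_dock_office), open(d_office_hall)}
  ∪ add   = {at(hall), key_at(k3,hall), open(d_dock_office), open(d_office_hall)}

== RESULT ==
["at(hall)", "key_at(k3,hall)", "open(d_dock_office)", "open(d_office_hall)"]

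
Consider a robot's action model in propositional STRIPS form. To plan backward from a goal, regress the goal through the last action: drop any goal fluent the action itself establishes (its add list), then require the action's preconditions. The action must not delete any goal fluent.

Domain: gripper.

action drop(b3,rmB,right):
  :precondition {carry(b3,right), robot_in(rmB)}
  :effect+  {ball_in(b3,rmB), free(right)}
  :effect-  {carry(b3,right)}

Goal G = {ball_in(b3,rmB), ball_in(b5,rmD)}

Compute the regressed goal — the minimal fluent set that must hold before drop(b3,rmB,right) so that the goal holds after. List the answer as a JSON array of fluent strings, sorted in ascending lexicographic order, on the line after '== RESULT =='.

Regress:
  G ∩ del = {}  (empty — regression defined)
  G \ add = {ball_in(b3,rmB), ball_in(b5,rmD)} \ {ball_in(b3,rmB), free(right)} = {ball_in(b5,rmD)}
  ∪ pre   = {ball_in(b5,rmD)} ∪ {carry(b3,right), robot_in(rmB)}
          = {ball_in(b5,rmD), carry(b3,right), robot_in(rmB)}

== RESULT ==
["ball_in(b5,rmD)", "carry(b3,right)", "robot_in(rmB)"]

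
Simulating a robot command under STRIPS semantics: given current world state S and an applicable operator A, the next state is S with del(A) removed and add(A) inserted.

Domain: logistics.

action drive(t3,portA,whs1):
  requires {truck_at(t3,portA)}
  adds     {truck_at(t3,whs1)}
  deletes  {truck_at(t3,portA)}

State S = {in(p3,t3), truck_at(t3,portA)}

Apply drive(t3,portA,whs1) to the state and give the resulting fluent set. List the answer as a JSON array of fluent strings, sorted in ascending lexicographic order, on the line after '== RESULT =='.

Progress:
  pre ⊆ S: {truck_at(t3,portA)} ⊆ S  — applicable
  S \ del = {in(p3,t3)}
  ∪ add   = {in(p3,t3), truck_at(t3,whs1)}

== RESULT ==
["in(p3,t3)", "truck_at(t3,whs1)"]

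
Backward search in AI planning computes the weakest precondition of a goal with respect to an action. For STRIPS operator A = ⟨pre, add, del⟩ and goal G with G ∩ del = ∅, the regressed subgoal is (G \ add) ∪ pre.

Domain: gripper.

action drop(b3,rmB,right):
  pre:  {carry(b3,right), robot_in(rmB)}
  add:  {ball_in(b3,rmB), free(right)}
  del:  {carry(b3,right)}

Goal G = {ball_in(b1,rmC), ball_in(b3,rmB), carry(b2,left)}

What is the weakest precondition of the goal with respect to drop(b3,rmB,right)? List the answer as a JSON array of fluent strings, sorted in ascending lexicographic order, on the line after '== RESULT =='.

Compute (G \ add) ∪ pre:
  G ∩ del = {}  (empty — regression defined)
  G \ add = {ball_in(b1,rmC), ball_in(b3,rmB), carry(b2,left)} \ {ball_in(b3,rmB), free(right)} = {ball_in(b1,rmC), carry(b2,left)}
  ∪ pre   = {ball_in(b1,rmC), carry(b2,left)} ∪ {carry(b3,right), robot_in(rmB)}
          = {ball_in(b1,rmC), carry(b2,left), carry(b3,right), robot_in(rmB)}

== RESULT ==
["ball_in(b1,rmC)", "carry(b2,left)", "carry(b3,right)", "robot_in(rmB)"]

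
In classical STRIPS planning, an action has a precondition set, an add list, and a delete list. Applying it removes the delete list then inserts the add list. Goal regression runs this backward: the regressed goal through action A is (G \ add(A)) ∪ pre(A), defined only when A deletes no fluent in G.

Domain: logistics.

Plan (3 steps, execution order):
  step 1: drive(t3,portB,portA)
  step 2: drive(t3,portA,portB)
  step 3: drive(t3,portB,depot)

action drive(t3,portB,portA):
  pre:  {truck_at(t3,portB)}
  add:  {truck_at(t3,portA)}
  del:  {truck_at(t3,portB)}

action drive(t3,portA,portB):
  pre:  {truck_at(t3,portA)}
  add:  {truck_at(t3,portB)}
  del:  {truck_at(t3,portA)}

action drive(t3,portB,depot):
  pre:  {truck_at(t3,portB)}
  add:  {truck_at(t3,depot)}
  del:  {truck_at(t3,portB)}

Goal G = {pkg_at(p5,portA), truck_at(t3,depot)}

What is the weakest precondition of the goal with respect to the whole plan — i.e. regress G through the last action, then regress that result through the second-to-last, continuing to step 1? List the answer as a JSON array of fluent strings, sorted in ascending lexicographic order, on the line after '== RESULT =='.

Regress step by step:
  through step 3 (drive(t3,portB,depot)): drop {truck_at(t3,depot)}, keep {pkg_at(p5,portA)}, require {truck_at(t3,portB)}
    → {pkg_at(p5,portA), truck_at(t3,portB)}
  through step 2 (drive(t3,portA,portB)): drop {truck_at(t3,portB)}, keep {pkg_at(p5,portA)}, require {truck_at(t3,portA)}
    → {pkg_at(p5,portA), truck_at(t3,portA)}
  through step 1 (drive(t3,portB,portA)): drop {truck_at(t3,portA)}, keep {pkg_at(p5,portA)}, require {truck_at(t3,portB)}
    → {pkg_at(p5,portA), truck_at(t3,portB)}

== RESULT ==
["pkg_at(p5,portA)", "truck_at(t3,portB)"]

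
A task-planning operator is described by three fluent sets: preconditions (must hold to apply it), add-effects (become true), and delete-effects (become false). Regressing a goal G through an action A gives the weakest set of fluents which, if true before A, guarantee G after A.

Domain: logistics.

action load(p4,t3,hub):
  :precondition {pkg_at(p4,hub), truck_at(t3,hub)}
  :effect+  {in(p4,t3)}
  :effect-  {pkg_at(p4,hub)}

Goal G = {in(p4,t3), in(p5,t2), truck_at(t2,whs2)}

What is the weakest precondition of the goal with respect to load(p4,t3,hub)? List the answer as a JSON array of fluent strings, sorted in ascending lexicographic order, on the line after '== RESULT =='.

Regress:
  G ∩ del = {}  (empty — regression defined)
  G \ add = {in(p4,t3), in(p5,t2), truck_at(t2,whs2)} \ {in(p4,t3)} = {in(p5,t2), truck_at(t2,whs2)}
  ∪ pre   = {in(p5,t2), truck_at(t2,whs2)} ∪ {pkg_at(p4,hub), truck_at(t3,hub)}
          = {in(p5,t2), pkg_at(p4,hub), truck_at(t2,whs2), truck_at(t3,hub)}

== RESULT ==
["in(p5,t2)", "pkg_at(p4,hub)", "truck_at(t2,whs2)", "truck_at(t3,hub)"]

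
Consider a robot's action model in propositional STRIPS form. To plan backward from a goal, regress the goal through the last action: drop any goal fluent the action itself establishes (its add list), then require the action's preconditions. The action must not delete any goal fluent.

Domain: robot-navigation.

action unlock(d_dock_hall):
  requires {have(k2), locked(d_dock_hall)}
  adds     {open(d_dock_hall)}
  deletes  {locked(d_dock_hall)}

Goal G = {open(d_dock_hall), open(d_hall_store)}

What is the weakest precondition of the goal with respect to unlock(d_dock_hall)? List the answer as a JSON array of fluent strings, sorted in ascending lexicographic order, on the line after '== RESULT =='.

Regress:
  G ∩ del = {}  (empty — regression defined)
  G \ add = {open(d_dock_hall), open(d_hall_store)} \ {open(d_dock_hall)} = {open(d_hall_store)}
  ∪ pre   = {open(d_hall_store)} ∪ {have(k2), locked(d_dock_hall)}
          = {have(k2), locked(d_dock_hall), open(d_hall_store)}

== RESULT ==
["have(k2)", "locked(d_dock_hall)", "open(d_hall_store)"]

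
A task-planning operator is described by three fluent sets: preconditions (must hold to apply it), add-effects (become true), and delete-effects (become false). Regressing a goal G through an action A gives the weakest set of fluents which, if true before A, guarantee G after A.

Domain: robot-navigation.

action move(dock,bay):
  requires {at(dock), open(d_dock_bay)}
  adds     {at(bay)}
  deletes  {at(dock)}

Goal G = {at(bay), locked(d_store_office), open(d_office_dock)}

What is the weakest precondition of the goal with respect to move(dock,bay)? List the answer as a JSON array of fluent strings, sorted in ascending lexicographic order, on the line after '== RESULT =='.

Regress:
  G ∩ del = {}  (empty — regression defined)
  G \ add = {at(bay), locked(d_store_office), open(d_office_dock)} \ {at(bay)} = {locked(d_store_office), open(d_office_dock)}
  ∪ pre   = {locked(d_store_office), open(d_office_dock)} ∪ {at(dock), open(d_dock_bay)}
          = {at(dock), locked(d_store_office), open(d_dock_bay), open(d_office_dock)}

== RESULT ==
["at(dock)", "locked(d_store_office)", "open(d_dock_bay)", "open(d_office_dock)"]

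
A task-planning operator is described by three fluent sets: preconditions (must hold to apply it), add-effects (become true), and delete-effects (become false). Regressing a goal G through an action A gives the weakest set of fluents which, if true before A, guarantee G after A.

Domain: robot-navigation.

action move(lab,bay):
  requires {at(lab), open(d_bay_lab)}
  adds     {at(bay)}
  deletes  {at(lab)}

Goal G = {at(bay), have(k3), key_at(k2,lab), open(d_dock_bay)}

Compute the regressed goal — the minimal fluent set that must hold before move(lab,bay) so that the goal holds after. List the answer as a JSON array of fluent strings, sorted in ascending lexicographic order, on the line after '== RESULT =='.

Compute (G \ add) ∪ pre:
  G ∩ del = {}  (empty — regression defined)
  G \ add = {at(bay), have(k3), key_at(k2,lab), open(d_dock_bay)} \ {at(bay)} = {have(k3), key_at(k2,lab), open(d_dock_bay)}
  ∪ pre   = {have(k3), key_at(k2,lab), open(d_dock_bay)} ∪ {at(lab), open(d_bay_lab)}
          = {at(lab), have(k3), key_at(k2,lab), open(d_bay_lab), open(d_dock_bay)}

== RESULT ==
["at(lab)", "have(k3)", "key_at(k2,lab)", "open(d_bay_lab)", "open(d_dock_bay)"]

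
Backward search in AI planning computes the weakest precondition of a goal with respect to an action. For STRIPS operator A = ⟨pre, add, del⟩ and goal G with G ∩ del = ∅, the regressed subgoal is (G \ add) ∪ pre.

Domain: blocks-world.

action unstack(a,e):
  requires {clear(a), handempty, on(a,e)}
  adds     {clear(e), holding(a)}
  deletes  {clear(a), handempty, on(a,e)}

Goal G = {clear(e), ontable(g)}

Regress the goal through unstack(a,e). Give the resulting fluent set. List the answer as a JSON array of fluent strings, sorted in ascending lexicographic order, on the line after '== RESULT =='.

Compute (G \ add) ∪ pre:
  G ∩ del = {}  (empty — regression defined)
  G \ add = {clear(e), ontable(g)} \ {clear(e), holding(a)} = {ontable(g)}
  ∪ pre   = {ontable(g)} ∪ {clear(a), handempty, on(a,e)}
          = {clear(a), handempty, on(a,e), ontable(g)}

== RESULT ==
["clear(a)", "handempty", "on(a,e)", "ontable(g)"]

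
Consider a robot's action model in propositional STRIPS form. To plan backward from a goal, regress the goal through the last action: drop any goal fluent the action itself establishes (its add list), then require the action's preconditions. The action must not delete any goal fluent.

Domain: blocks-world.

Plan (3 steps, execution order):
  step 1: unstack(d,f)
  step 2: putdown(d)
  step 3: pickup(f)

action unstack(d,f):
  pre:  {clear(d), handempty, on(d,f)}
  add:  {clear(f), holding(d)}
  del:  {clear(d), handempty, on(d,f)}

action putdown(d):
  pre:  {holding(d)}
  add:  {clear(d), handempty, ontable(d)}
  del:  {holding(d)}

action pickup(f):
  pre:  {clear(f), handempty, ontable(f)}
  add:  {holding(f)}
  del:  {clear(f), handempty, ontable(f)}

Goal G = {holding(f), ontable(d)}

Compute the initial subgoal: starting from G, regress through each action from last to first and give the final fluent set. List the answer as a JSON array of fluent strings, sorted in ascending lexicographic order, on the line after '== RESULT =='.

Work backward from the goal:
  through step 3 (pickup(f)): drop {holding(f)}, keep {ontable(d)}, require {clear(f), handempty, ontable(f)}
    → {clear(f), handempty, ontable(d), ontable(f)}
  through step 2 (putdown(d)): drop {handempty, ontable(d)}, keep {clear(f), ontable(f)}, require {holding(d)}
    → {clear(f), holding(d), ontable(f)}
  through step 1 (unstack(d,f)): drop {clear(f), holding(d)}, keep {ontable(f)}, require {clear(d), handempty, on(d,f)}
    → {clear(d), handempty, on(d,f), ontable(f)}

== RESULT ==
["clear(d)", "handempty", "on(d,f)", "ontable(f)"]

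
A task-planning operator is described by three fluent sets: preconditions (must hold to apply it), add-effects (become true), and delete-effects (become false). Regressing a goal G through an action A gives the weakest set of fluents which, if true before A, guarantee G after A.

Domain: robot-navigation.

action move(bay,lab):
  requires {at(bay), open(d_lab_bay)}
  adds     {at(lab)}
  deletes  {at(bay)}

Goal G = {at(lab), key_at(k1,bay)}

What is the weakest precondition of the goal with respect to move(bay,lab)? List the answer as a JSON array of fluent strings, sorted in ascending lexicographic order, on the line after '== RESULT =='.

Compute (G \ add) ∪ pre:
  G ∩ del = {}  (empty — regression defined)
  G \ add = {at(lab), key_at(k1,bay)} \ {at(lab)} = {key_at(k1,bay)}
  ∪ pre   = {key_at(k1,bay)} ∪ {at(bay), open(d_lab_bay)}
          = {at(bay), key_at(k1,bay), open(d_lab_bay)}

== RESULT ==
["at(bay)", "key_at(k1,bay)", "open(d_lab_bay)"]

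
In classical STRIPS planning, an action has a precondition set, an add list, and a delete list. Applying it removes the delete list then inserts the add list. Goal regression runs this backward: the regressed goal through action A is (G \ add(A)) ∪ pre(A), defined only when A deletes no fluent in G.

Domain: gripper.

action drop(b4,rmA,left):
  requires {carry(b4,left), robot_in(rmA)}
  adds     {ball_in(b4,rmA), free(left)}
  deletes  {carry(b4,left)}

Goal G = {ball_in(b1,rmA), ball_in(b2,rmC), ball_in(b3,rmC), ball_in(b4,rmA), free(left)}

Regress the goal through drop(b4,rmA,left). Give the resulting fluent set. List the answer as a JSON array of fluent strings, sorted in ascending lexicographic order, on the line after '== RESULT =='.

Compute (G \ add) ∪ pre:
  G ∩ del = {}  (empty — regression defined)
  G \ add = {ball_in(b1,rmA), ball_in(b2,rmC), ball_in(b3,rmC), ball_in(b4,rmA), free(left)} \ {ball_in(b4,rmA), free(left)} = {ball_in(b1,rmA), ball_in(b2,rmC), ball_in(b3,rmC)}
  ∪ pre   = {ball_in(b1,rmA), ball_in(b2,rmC), ball_in(b3,rmC)} ∪ {carry(b4,left), robot_in(rmA)}
          = {ball_in(b1,rmA), ball_in(b2,rmC), ball_in(b3,rmC), carry(b4,left), robot_in(rmA)}

== RESULT ==
["ball_in(b1,rmA)", "ball_in(b2,rmC)", "ball_in(b3,rmC)", "carry(b4,left)", "robot_in(rmA)"]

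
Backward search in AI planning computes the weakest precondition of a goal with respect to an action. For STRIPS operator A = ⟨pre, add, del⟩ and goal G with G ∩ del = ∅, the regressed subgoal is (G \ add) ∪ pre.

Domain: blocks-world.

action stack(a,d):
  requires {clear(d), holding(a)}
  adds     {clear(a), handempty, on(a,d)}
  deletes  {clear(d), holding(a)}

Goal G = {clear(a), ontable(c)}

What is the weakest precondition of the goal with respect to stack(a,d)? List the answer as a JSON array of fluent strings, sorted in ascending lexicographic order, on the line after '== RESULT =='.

Regress:
  G ∩ del = {}  (empty — regression defined)
  G \ add = {clear(a), ontable(c)} \ {clear(a), handempty, on(a,d)} = {ontable(c)}
  ∪ pre   = {ontable(c)} ∪ {clear(d), holding(a)}
          = {clear(d), holding(a), ontable(c)}

== RESULT ==
["clear(d)", "holding(a)", "ontable(c)"]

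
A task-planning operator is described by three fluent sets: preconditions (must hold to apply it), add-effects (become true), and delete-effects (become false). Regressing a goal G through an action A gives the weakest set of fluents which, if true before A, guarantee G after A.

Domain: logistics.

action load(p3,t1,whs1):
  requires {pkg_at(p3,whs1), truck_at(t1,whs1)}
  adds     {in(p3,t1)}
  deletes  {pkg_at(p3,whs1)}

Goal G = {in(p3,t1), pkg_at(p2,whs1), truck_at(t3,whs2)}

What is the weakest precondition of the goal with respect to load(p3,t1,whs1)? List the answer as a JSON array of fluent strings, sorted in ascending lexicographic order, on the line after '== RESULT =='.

Compute (G \ add) ∪ pre:
  G ∩ del = {}  (empty — regression defined)
  G \ add = {in(p3,t1), pkg_at(p2,whs1), truck_at(t3,whs2)} \ {in(p3,t1)} = {pkg_at(p2,whs1), truck_at(t3,whs2)}
  ∪ pre   = {pkg_at(p2,whs1), truck_at(t3,whs2)} ∪ {pkg_at(p3,whs1), truck_at(t1,whs1)}
          = {pkg_at(p2,whs1), pkg_at(p3,whs1), truck_at(t1,whs1), truck_at(t3,whs2)}

== RESULT ==
["pkg_at(p2,whs1)", "pkg_at(p3,whs1)", "truck_at(t1,whs1)", "truck_at(t3,whs2)"]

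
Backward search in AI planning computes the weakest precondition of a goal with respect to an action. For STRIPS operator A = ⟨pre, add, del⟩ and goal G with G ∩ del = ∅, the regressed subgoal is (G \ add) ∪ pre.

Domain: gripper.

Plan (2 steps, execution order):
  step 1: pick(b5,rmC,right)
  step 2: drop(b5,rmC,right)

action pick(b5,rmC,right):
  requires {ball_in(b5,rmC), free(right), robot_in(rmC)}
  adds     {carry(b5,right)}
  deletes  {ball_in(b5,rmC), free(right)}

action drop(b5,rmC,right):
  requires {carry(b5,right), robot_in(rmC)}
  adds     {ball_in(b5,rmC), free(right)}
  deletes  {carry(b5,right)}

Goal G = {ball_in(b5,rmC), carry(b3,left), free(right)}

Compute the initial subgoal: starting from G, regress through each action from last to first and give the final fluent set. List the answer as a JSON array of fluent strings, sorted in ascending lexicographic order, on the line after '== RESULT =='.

Regress step by step:
  through step 2 (drop(b5,rmC,right)): drop {ball_in(b5,rmC), free(right)}, keep {carry(b3,left)}, require {carry(b5,right), robot_in(rmC)}
    → {carry(b3,left), carry(b5,right), robot_in(rmC)}
  through step 1 (pick(b5,rmC,right)): drop {carry(b5,right)}, keep {carry(b3,left), robot_in(rmC)}, require {ball_in(b5,rmC), free(right), robot_in(rmC)}
    → {ball_in(b5,rmC), carry(b3,left), free(right), robot_in(rmC)}

== RESULT ==
["ball_in(b5,rmC)", "carry(b3,left)", "free(right)", "robot_in(rmC)"]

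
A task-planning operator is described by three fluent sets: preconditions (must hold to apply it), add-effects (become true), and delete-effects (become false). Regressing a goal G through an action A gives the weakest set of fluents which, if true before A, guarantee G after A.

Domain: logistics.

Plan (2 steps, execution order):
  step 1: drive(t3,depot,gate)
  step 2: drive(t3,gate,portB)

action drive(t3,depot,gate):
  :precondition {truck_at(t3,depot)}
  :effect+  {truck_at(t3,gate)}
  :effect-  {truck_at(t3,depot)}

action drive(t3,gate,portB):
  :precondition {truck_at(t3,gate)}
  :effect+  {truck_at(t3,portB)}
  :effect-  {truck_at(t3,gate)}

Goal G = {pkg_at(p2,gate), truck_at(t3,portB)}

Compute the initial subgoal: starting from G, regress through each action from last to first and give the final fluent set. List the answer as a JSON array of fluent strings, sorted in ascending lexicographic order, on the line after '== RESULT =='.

Regress step by step:
  through step 2 (drive(t3,gate,portB)): drop {truck_at(t3,portB)}, keep {pkg_at(p2,gate)}, require {truck_at(t3,gate)}
    → {pkg_at(p2,gate), truck_at(t3,gate)}
  through step 1 (drive(t3,depot,gate)): drop {truck_at(t3,gate)}, keep {pkg_at(p2,gate)}, require {truck_at(t3,depot)}
    → {pkg_at(p2,gate), truck_at(t3,depot)}

== RESULT ==
["pkg_at(p2,gate)", "truck_at(t3,depot)"]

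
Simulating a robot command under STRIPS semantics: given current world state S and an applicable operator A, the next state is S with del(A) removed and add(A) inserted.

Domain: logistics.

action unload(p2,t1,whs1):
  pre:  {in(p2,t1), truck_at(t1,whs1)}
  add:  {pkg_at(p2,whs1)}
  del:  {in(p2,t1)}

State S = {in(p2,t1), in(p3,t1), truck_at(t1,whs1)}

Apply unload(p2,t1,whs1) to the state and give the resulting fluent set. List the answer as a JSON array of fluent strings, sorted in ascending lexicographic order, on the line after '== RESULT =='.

Compute (S \ del) ∪ add:
  pre ⊆ S: {in(p2,t1), truck_at(t1,whs1)} ⊆ S  — applicable
  S \ del = {in(p3,t1), truck_at(t1,whs1)}
  ∪ add   = {in(p3,t1), pkg_at(p2,whs1), truck_at(t1,whs1)}

== RESULT ==
["in(p3,t1)", "pkg_at(p2,whs1)", "truck_at(t1,whs1)"]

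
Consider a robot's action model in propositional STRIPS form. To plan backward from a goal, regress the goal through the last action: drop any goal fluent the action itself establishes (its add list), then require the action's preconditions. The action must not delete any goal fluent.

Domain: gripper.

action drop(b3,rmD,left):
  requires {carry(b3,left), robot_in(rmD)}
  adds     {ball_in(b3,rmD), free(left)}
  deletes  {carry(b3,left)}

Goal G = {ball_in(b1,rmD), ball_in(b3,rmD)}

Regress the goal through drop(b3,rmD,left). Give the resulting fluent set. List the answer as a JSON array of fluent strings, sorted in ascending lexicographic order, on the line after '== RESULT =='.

Compute (G \ add) ∪ pre:
  G ∩ del = {}  (empty — regression defined)
  G \ add = {ball_in(b1,rmD), ball_in(b3,rmD)} \ {ball_in(b3,rmD), free(left)} = {ball_in(b1,rmD)}
  ∪ pre   = {ball_in(b1,rmD)} ∪ {carry(b3,left), robot_in(rmD)}
          = {ball_in(b1,rmD), carry(b3,left), robot_in(rmD)}

== RESULT ==
["ball_in(b1,rmD)", "carry(b3,left)", "robot_in(rmD)"]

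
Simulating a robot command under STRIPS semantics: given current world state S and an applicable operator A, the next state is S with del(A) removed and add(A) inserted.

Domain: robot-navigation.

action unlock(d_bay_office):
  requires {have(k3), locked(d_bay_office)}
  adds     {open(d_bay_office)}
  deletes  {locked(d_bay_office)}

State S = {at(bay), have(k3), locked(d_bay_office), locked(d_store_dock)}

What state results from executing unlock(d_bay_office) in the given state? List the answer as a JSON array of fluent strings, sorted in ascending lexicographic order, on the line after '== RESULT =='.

Compute (S \ del) ∪ add:
  pre ⊆ S: {have(k3), locked(d_bay_office)} ⊆ S  — applicable
  S \ del = {at(bay), have(k3), locked(d_store_dock)}
  ∪ add   = {at(bay), have(k3), locked(d_store_dock), open(d_bay_office)}

== RESULT ==
["at(bay)", "have(k3)", "locked(d_store_dock)", "open(d_bay_office)"]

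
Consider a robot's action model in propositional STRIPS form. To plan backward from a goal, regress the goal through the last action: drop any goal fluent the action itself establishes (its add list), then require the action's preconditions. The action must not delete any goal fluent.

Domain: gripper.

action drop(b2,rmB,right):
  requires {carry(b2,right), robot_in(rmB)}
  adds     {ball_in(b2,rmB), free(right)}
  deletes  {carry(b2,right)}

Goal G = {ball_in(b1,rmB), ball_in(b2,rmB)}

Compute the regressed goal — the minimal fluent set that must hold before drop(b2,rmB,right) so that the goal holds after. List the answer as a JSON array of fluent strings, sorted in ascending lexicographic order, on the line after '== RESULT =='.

Compute (G \ add) ∪ pre:
  G ∩ del = {}  (empty — regression defined)
  G \ add = {ball_in(b1,rmB), ball_in(b2,rmB)} \ {ball_in(b2,rmB), free(right)} = {ball_in(b1,rmB)}
  ∪ pre   = {ball_in(b1,rmB)} ∪ {carry(b2,right), robot_in(rmB)}
          = {ball_in(b1,rmB), carry(b2,right), robot_in(rmB)}

== RESULT ==
["ball_in(b1,rmB)", "carry(b2,right)", "robot_in(rmB)"]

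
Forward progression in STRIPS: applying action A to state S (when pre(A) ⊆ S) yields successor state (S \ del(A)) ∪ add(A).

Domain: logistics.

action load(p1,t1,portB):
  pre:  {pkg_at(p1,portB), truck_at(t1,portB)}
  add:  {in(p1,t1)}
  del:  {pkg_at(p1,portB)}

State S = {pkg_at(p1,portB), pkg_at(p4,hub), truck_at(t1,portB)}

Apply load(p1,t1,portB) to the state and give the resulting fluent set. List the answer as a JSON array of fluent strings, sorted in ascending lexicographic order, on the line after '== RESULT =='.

Compute (S \ del) ∪ add:
  pre ⊆ S: {pkg_at(p1,portB), truck_at(t1,portB)} ⊆ S  — applicable
  S \ del = {pkg_at(p4,hub), truck_at(t1,portB)}
  ∪ add   = {in(p1,t1), pkg_at(p4,hub), truck_at(t1,portB)}

== RESULT ==
["in(p1,t1)", "pkg_at(p4,hub)", "truck_at(t1,portB)"]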